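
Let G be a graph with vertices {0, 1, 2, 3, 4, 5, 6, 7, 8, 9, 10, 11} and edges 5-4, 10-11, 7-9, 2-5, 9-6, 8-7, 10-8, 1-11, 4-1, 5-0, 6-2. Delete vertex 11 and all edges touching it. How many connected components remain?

2

With 11 gone, the remaining components are: {3}; {0, 1, 2, 4, 5, 6, 7, 8, 9, 10}.
That is 2 components.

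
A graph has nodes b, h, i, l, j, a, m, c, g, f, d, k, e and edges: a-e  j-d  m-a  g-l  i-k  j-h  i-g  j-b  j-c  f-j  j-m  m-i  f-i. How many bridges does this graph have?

9

The edges on the cycle f-j-m-i-f are not bridges since each lies on that cycle.
But removing i-k disconnects i from k; removing j-c disconnects j from c; removing g-i disconnects g from i; removing h-j disconnects h from j — these are bridges.
In total 9 edges are bridges.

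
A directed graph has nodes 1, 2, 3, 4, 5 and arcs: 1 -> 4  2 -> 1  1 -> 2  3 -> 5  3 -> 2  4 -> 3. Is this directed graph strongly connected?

No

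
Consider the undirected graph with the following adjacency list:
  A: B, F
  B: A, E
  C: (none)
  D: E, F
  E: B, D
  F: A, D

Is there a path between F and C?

The component containing F is {A, B, D, E, F}, and C is not in it.

No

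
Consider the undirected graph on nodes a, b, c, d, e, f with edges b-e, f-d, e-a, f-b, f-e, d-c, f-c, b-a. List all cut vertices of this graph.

Removing f increases the component count from 1 to 2, so f is a cut vertex.
By contrast removing a leaves 1 component; it is not a cut vertex. No other vertex is a cut vertex either.

f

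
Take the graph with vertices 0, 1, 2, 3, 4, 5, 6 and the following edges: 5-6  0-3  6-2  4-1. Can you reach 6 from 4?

No

The component containing 4 is {1, 4}, and 6 is not in it.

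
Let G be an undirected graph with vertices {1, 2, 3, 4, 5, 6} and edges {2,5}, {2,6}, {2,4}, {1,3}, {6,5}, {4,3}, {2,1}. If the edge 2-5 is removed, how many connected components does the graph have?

2 and 5 are still connected via 2-6-5, so the component count stays at 1.

1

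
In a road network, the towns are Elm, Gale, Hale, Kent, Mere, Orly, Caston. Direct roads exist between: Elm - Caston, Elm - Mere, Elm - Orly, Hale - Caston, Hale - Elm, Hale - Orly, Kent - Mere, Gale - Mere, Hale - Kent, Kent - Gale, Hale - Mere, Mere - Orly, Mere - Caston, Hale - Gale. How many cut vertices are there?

0

Removing Orly, for instance, still leaves 1 component. No single vertex removal increases the component count — the graph has no articulation points.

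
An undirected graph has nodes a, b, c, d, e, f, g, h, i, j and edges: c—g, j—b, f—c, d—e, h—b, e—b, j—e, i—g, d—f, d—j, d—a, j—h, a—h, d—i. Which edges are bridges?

The edges on the cycle d-f-c-g-i-d are not bridges since each lies on that cycle.
Every edge lies on some cycle, so there are no bridges.

none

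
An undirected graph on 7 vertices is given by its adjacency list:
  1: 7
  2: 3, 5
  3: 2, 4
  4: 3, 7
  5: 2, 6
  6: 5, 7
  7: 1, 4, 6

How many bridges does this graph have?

1

The edges on the cycle 3-4-7-6-5-2-3 are not bridges since each lies on that cycle.
But removing 7-1 disconnects 7 from 1 — this is a bridge.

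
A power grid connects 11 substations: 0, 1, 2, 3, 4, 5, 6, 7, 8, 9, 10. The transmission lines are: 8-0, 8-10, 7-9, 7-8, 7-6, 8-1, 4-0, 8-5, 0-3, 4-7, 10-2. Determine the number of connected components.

Starting from 0 we can reach 0, 1, 2, 3, 4, 5, 6, 7, 8, 9, 10. That is one component of size 11.
Total: 1 component.

1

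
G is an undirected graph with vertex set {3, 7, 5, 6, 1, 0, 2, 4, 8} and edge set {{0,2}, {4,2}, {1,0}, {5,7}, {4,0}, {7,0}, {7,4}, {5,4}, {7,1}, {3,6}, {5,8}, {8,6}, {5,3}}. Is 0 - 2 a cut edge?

After removing 0 - 2, the path 0-4-2 still connects them, so the edge is not a bridge.

No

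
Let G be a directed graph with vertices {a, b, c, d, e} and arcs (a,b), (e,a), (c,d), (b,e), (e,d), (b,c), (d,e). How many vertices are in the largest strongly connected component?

5

{a, b, c, d, e} are all mutually reachable — one SCC of size 5.
The largest has 5 vertices.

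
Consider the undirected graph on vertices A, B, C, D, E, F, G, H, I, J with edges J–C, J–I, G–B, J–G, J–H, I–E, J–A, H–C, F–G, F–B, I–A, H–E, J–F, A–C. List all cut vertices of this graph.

J

Removing J increases the component count from 2 to 3, so J is a cut vertex.
By contrast removing G leaves 2 components; it is not a cut vertex. No other vertex is a cut vertex either.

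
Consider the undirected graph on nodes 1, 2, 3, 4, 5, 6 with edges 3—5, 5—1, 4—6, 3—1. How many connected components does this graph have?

2 is isolated — a component by itself.
Starting from 4 we can reach 4, 6. That is one component of size 2.
Starting from 1 we can reach 1, 3, 5. That is one component of size 3.
Total: 3 components.

3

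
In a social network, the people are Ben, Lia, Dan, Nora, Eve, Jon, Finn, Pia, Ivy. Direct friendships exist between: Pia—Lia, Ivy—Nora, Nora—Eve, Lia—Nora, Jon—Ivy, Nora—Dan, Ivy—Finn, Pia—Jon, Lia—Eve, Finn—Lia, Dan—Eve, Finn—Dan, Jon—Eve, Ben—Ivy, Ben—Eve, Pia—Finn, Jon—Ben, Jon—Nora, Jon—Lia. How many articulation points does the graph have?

0

Removing Dan, for instance, still leaves 1 component. No single vertex removal increases the component count — the graph has no articulation points.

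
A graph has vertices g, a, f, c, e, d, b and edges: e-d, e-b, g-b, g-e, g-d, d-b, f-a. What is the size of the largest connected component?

c is isolated — a component by itself.
Starting from a we can reach a, f. That is one component of size 2.
Starting from b we can reach b, d, e, g. That is one component of size 4.
The largest has 4 vertices.

4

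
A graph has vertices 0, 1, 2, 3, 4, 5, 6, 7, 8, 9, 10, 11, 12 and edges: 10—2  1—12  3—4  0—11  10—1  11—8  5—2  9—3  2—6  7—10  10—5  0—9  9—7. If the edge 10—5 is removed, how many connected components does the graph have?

10 and 5 are still connected via 10-2-5, so the component count stays at 1.

1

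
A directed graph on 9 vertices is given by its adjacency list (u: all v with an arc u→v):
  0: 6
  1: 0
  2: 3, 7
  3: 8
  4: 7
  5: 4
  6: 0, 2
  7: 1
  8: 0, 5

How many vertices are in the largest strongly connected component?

{0, 1, 2, 3, 4, 5, 6, 7, 8} are all mutually reachable — one SCC of size 9.
The largest has 9 vertices.

9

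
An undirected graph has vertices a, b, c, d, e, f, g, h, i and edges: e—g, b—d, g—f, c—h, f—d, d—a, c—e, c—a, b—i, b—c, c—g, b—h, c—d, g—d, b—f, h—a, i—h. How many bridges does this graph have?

The edges on the cycle b-i-h-c-b are not bridges since each lies on that cycle.
Every edge lies on some cycle, so there are no bridges.

0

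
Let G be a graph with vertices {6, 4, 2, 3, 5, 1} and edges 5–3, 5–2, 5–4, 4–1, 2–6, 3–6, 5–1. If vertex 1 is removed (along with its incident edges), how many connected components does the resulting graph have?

1

With 1 gone, the remaining components are: {2, 3, 4, 5, 6}.
That is 1 component.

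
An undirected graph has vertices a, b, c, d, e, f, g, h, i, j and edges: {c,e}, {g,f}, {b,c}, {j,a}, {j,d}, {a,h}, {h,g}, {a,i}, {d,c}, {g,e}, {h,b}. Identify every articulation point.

a, g

Removing a increases the component count from 1 to 2, so a is a cut vertex.
Removing g increases the component count from 1 to 2, so g is a cut vertex.
By contrast removing h leaves 1 component; it is not a cut vertex. No other vertex is a cut vertex either.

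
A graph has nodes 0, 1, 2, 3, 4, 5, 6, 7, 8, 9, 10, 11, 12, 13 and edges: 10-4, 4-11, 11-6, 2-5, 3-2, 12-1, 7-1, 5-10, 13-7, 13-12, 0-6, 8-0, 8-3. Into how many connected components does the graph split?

3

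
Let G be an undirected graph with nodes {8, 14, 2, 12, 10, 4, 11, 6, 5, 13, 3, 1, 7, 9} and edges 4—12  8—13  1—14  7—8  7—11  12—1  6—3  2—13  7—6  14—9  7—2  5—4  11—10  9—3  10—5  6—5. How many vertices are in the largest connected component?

14

Starting from 1 we can reach 1, 2, 3, 4, 5, 6, 7, 8, 9, 10, 11, 12, 13, 14. That is one component of size 14.
The largest has 14 vertices.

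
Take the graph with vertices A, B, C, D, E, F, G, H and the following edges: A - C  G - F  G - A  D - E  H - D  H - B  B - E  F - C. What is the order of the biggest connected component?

4

Starting from B we can reach B, D, E, H. That is one component of size 4.
Starting from A we can reach A, C, F, G. That is one component of size 4.
The largest has 4 vertices.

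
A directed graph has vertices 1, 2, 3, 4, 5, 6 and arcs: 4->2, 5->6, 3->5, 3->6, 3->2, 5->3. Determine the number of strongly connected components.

5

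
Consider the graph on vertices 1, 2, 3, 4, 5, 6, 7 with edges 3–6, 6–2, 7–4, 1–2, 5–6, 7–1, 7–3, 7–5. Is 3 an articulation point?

No

Deleting 3 leaves 1 component (was 1) (its neighbors 6, 7 remain connected to each other), so 3 is not a cut vertex.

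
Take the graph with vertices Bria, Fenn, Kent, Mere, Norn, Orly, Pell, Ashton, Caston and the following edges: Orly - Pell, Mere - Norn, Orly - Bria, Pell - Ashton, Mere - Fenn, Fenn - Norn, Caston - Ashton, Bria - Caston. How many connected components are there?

3

Kent is isolated — a component by itself.
Starting from Fenn we can reach Fenn, Mere, Norn. That is one component of size 3.
Starting from Bria we can reach Bria, Orly, Pell, Ashton, Caston. That is one component of size 5.
Total: 3 components.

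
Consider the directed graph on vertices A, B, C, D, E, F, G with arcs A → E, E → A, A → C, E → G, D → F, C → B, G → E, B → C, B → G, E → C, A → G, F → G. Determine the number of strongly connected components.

3

{A, B, C, E, G} are all mutually reachable — one SCC of size 5.
{D} is an SCC by itself.
{F} is an SCC by itself.
That gives 3 strongly connected components.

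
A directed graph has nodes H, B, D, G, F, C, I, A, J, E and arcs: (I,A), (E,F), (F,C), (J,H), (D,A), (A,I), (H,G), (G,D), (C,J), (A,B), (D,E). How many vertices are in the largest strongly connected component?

{C, D, E, F, G, H, J} are all mutually reachable — one SCC of size 7.
{A, I} are all mutually reachable — one SCC of size 2.
{B} is an SCC by itself.
The largest has 7 vertices.

7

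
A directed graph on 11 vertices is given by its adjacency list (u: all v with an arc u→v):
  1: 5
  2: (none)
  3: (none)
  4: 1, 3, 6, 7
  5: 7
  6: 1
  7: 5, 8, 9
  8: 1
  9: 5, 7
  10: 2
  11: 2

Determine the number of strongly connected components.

{1, 5, 7, 8, 9} are all mutually reachable — one SCC of size 5.
{6} is an SCC by itself.
{2} is an SCC by itself.
{11} is an SCC by itself.
{4} is an SCC by itself.
(and 2 more singleton SCCs)
That gives 7 strongly connected components.

7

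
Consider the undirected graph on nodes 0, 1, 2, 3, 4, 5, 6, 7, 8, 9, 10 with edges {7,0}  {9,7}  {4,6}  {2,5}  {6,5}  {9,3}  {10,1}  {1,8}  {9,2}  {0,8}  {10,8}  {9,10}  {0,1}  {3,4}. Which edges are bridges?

none

The edges on the cycle 0-1-8-0 are not bridges since each lies on that cycle.
Every edge lies on some cycle, so there are no bridges.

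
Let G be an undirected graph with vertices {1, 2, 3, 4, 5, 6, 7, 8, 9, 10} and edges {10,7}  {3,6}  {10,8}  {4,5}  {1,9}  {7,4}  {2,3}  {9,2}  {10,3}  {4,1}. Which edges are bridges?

10-8, 3-6, 4-5

The edges on the cycle 10-7-4-1-9-2-3-10 are not bridges since each lies on that cycle.
But removing 3—6 disconnects 3 from 6; removing 5—4 disconnects 5 from 4; removing 10—8 disconnects 10 from 8 — these are bridges.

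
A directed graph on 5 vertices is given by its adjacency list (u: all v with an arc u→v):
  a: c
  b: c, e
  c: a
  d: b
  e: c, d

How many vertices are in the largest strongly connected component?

3

{b, d, e} are all mutually reachable — one SCC of size 3.
{a, c} are all mutually reachable — one SCC of size 2.
The largest has 3 vertices.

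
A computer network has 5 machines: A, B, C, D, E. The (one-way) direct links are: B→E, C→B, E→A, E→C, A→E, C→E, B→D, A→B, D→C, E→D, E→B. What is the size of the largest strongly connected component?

5

{A, B, C, D, E} are all mutually reachable — one SCC of size 5.
The largest has 5 vertices.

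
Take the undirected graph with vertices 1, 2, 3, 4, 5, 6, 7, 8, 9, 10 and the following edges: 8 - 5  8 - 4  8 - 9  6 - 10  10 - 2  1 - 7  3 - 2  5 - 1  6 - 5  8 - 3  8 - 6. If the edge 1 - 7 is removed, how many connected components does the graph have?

2

Before removal there is 1 component.
1 - 7 is a bridge — removing it separates 1's side from 7's side.
After removal: 2 components.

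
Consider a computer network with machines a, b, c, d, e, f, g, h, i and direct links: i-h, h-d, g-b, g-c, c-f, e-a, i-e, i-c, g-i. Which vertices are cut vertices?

Removing c increases the component count from 1 to 2, so c is a cut vertex.
Removing e increases the component count from 1 to 2, so e is a cut vertex.
Removing g increases the component count from 1 to 2, so g is a cut vertex.
Likewise h, i are cut vertices.
By contrast removing b leaves 1 component; it is not a cut vertex. No other vertex is a cut vertex either.

c, e, g, h, i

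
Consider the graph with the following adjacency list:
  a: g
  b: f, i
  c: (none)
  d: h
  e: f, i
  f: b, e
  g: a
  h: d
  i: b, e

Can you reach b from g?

No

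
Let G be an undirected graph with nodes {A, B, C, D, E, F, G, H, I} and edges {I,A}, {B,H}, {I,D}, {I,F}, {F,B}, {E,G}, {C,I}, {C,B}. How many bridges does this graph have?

4

The edges on the cycle C-I-F-B-C are not bridges since each lies on that cycle.
But removing I - A disconnects I from A; removing I - D disconnects I from D; removing B - H disconnects B from H; removing G - E disconnects G from E — these are bridges.
That makes 4 bridges.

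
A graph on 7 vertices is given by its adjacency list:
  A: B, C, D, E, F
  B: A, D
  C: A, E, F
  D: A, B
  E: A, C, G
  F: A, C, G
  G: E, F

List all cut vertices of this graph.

A

Removing A increases the component count from 1 to 2, so A is a cut vertex.
By contrast removing D leaves 1 component; it is not a cut vertex. No other vertex is a cut vertex either.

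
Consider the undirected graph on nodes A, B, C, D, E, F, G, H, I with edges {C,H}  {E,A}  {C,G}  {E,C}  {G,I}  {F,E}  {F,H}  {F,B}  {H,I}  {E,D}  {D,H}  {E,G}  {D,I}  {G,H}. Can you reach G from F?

From F we can reach A, B, C, D, E, F, G, H, I, which includes G.

Yes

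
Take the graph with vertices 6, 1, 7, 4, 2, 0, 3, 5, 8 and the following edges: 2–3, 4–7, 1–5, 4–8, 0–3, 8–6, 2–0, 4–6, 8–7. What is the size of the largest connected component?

4

Starting from 1 we can reach 1, 5. That is one component of size 2.
Starting from 0 we can reach 0, 2, 3. That is one component of size 3.
Starting from 4 we can reach 4, 6, 7, 8. That is one component of size 4.
The largest has 4 vertices.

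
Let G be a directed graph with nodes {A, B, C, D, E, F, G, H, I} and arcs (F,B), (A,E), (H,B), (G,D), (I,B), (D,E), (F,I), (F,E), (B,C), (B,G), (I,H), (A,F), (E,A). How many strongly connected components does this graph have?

2

{A, B, D, E, F, G, H, I} are all mutually reachable — one SCC of size 8.
{C} is an SCC by itself.
That gives 2 strongly connected components.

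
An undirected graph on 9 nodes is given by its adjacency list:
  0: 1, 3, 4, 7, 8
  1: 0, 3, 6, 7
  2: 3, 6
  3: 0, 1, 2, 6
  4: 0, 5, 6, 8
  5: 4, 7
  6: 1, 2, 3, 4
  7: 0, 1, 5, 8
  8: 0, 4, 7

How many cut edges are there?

The edges on the cycle 1-6-4-5-7-0-1 are not bridges since each lies on that cycle.
Every edge lies on some cycle, so there are no bridges.

0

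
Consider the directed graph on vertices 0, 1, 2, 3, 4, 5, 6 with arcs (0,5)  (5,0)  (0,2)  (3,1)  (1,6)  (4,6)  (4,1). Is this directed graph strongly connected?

No

There is no directed path from 0 to 3, so the graph is not strongly connected.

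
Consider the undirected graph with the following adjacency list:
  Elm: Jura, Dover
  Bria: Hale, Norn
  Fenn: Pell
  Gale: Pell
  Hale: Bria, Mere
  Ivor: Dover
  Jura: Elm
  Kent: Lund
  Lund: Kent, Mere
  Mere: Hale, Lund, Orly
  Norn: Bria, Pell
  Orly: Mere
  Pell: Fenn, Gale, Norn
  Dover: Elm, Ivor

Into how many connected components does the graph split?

2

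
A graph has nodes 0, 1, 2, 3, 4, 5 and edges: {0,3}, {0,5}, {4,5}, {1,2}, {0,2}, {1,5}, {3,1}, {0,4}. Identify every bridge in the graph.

The edges on the cycle 0-3-1-5-4-0 are not bridges since each lies on that cycle.
Every edge lies on some cycle, so there are no bridges.

none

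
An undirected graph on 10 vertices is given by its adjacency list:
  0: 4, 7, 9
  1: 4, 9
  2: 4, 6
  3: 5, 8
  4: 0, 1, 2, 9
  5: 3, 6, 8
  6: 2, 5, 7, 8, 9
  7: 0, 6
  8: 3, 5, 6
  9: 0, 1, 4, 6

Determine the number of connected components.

1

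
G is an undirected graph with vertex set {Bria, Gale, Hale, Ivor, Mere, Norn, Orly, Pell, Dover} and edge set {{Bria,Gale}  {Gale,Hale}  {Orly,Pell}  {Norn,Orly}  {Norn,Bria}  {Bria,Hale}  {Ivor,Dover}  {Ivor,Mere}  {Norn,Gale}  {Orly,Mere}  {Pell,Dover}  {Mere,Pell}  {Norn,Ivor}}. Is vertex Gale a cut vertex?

Deleting Gale leaves 1 component (was 1) (its neighbors Bria, Hale, Norn remain connected to each other), so Gale is not a cut vertex.

No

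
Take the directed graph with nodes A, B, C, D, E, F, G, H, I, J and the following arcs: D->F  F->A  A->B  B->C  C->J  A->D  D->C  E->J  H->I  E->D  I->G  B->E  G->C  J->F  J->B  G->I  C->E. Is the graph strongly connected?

No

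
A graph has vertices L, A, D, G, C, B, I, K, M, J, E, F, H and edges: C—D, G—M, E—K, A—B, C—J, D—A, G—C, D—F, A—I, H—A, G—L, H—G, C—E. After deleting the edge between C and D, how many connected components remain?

C and D are still connected via C-G-H-A-D, so the component count stays at 1.

1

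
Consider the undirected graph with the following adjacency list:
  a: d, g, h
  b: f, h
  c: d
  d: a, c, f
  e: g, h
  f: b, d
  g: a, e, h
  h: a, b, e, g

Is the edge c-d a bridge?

Yes

Removing c-d leaves no path between c and d: the component count goes from 1 to 2. So it is a bridge.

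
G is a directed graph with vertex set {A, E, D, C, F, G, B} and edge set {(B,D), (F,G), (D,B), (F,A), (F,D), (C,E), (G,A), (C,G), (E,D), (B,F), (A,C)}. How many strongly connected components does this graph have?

{A, B, C, D, E, F, G} are all mutually reachable — one SCC of size 7.
That gives 1 strongly connected component.

1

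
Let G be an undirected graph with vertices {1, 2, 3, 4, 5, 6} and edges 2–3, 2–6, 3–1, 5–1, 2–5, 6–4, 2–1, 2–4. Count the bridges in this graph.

0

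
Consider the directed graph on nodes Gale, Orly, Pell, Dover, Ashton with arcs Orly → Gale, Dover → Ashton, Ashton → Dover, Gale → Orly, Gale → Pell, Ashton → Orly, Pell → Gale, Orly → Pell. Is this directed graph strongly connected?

There is no directed path from Pell to Dover, so the graph is not strongly connected.

No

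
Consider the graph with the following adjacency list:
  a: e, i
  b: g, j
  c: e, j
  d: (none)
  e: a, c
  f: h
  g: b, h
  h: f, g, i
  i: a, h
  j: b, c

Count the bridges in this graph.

The edges on the cycle c-e-a-i-h-g-b-j-c are not bridges since each lies on that cycle.
But removing f-h disconnects f from h — this is a bridge.

1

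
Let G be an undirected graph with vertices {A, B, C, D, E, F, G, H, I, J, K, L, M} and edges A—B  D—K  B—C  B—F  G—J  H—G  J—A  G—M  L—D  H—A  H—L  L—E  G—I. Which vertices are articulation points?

A, B, D, G, H, L

Removing A increases the component count from 1 to 2, so A is a cut vertex.
Removing B increases the component count from 1 to 3, so B is a cut vertex.
Removing D increases the component count from 1 to 2, so D is a cut vertex.
Likewise G, H, L are cut vertices.
By contrast removing I leaves 1 component; it is not a cut vertex. No other vertex is a cut vertex either.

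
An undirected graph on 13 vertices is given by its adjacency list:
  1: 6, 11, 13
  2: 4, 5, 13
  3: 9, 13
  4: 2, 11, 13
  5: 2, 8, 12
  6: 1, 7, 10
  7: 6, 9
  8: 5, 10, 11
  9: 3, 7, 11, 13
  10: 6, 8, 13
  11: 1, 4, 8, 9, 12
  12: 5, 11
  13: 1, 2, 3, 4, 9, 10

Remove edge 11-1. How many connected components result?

1

11 and 1 are still connected via 11-9-13-1, so the component count stays at 1.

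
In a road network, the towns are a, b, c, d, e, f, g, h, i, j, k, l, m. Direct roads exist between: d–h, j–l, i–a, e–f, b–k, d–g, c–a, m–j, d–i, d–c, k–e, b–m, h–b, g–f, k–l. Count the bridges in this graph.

The edges on the cycle d-i-a-c-d are not bridges since each lies on that cycle.
Every edge lies on some cycle, so there are no bridges.

0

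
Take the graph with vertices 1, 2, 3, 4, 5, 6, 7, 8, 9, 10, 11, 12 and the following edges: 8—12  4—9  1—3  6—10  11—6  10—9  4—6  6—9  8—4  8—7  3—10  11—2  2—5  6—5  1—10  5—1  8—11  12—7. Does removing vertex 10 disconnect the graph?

Deleting 10 leaves 1 component (was 1) (its neighbors 1, 3, 6, 9 remain connected to each other), so 10 is not a cut vertex.

No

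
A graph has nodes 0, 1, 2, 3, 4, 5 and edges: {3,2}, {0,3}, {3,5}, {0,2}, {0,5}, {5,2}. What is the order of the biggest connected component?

1 is isolated — a component by itself.
4 is isolated — a component by itself.
Starting from 0 we can reach 0, 2, 3, 5. That is one component of size 4.
The largest has 4 vertices.

4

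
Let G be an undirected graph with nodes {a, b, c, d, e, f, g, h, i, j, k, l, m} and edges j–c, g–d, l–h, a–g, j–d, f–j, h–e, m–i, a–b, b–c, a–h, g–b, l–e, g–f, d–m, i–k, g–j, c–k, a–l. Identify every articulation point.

a

Removing a increases the component count from 1 to 2, so a is a cut vertex.
By contrast removing f leaves 1 component; it is not a cut vertex. No other vertex is a cut vertex either.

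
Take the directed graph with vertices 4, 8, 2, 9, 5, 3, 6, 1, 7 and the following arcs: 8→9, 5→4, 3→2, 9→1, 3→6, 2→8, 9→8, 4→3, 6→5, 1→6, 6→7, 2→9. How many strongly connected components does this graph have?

{1, 2, 3, 4, 5, 6, 8, 9} are all mutually reachable — one SCC of size 8.
{7} is an SCC by itself.
That gives 2 strongly connected components.

2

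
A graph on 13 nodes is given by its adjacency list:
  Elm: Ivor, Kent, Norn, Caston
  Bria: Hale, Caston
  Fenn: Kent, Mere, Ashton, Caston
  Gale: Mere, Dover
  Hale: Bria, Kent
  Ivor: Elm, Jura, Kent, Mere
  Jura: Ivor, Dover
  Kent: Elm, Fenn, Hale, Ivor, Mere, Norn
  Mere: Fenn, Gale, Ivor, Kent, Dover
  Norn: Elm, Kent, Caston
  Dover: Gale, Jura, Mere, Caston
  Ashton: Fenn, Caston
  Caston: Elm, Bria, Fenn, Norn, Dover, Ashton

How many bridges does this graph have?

The edges on the cycle Kent-Hale-Bria-Caston-Dover-Jura-Ivor-Kent are not bridges since each lies on that cycle.
Every edge lies on some cycle, so there are no bridges.

0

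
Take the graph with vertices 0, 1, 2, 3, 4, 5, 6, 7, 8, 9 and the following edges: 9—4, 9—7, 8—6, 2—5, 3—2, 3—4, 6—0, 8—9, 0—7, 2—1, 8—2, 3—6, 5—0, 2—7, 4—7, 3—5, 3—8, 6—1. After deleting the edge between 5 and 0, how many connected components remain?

1

5 and 0 are still connected via 5-3-6-0, so the component count stays at 1.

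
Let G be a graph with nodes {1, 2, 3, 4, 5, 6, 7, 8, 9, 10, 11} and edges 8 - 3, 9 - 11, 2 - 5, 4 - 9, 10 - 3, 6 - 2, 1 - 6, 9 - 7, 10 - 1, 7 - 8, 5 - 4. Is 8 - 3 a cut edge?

No

After removing 8 - 3, the path 8-7-9-4-5-2-6-1-10-3 still connects them, so the edge is not a bridge.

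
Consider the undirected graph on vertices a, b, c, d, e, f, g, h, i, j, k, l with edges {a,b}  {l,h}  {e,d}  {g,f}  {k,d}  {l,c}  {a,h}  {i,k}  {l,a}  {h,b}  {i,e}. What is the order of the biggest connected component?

j is isolated — a component by itself.
Starting from f we can reach f, g. That is one component of size 2.
Starting from d we can reach d, e, i, k. That is one component of size 4.
Starting from a we can reach a, b, c, h, l. That is one component of size 5.
The largest has 5 vertices.

5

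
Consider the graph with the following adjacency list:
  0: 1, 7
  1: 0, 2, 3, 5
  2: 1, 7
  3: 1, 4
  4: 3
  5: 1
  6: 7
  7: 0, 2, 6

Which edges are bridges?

1-3, 1-5, 3-4, 6-7

The edges on the cycle 0-7-2-1-0 are not bridges since each lies on that cycle.
But removing 3-4 disconnects 3 from 4; removing 7-6 disconnects 7 from 6; removing 1-3 disconnects 1 from 3; removing 1-5 disconnects 1 from 5 — these are bridges.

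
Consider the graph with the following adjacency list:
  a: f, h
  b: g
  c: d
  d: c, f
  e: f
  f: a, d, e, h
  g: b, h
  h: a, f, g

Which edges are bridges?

The edges on the cycle f-h-a-f are not bridges since each lies on that cycle.
But removing g-b disconnects g from b; removing d-f disconnects d from f; removing c-d disconnects c from d; removing g-h disconnects g from h — these are bridges.
In total 5 edges are bridges.

b-g, c-d, d-f, e-f, g-h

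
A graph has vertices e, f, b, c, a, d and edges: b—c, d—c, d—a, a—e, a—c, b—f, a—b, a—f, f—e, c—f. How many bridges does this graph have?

0

The edges on the cycle a-b-f-e-a are not bridges since each lies on that cycle.
Every edge lies on some cycle, so there are no bridges.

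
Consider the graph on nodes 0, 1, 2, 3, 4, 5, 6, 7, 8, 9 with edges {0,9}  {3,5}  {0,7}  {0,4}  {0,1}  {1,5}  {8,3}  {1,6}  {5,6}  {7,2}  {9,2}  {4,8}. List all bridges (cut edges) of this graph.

The edges on the cycle 0-7-2-9-0 are not bridges since each lies on that cycle.
Every edge lies on some cycle, so there are no bridges.

none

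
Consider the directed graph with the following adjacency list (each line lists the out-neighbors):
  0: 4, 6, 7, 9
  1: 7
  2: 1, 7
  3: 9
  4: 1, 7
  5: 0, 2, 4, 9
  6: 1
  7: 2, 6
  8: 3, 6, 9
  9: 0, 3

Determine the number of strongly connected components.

5

{1, 2, 6, 7} are all mutually reachable — one SCC of size 4.
{0, 3, 9} are all mutually reachable — one SCC of size 3.
{8} is an SCC by itself.
{4} is an SCC by itself.
{5} is an SCC by itself.
That gives 5 strongly connected components.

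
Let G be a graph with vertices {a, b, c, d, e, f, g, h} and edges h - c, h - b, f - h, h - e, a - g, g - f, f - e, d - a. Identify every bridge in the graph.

a-d, a-g, b-h, c-h, f-g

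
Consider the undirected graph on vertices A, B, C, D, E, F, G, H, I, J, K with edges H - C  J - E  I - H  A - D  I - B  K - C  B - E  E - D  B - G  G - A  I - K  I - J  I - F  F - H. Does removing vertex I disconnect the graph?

Yes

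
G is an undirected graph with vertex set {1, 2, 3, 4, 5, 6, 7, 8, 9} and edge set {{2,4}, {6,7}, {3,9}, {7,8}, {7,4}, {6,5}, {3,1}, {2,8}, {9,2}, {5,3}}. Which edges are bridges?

The edges on the cycle 6-7-8-2-9-3-5-6 are not bridges since each lies on that cycle.
But removing 3-1 disconnects 3 from 1 — this is a bridge.

1-3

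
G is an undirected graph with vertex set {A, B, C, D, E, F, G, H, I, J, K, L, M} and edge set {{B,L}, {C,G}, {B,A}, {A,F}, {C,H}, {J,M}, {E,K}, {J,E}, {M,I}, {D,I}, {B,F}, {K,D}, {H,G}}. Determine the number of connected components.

3

Starting from C we can reach C, G, H. That is one component of size 3.
Starting from A we can reach A, B, F, L. That is one component of size 4.
Starting from D we can reach D, E, I, J, K, M. That is one component of size 6.
Total: 3 components.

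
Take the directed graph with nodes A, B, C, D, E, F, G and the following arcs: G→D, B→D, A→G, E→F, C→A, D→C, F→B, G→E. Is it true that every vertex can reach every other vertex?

Yes

From A we can reach every vertex (A, B, C, D, E, F, G), and every vertex can reach A (A, B, C, D, E, F, G). So the whole graph is one strongly connected component.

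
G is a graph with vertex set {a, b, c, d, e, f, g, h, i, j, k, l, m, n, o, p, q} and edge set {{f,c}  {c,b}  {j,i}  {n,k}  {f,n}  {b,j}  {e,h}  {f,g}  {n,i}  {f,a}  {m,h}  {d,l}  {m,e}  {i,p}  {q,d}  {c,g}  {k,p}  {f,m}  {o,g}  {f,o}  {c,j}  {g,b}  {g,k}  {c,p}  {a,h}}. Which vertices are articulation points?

Removing d increases the component count from 2 to 3, so d is a cut vertex.
Removing f increases the component count from 2 to 3, so f is a cut vertex.
By contrast removing l leaves 2 components; it is not a cut vertex. No other vertex is a cut vertex either.

d, f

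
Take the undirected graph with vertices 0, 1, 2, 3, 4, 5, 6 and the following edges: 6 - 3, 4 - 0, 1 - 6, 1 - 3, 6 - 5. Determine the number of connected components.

2 is isolated — a component by itself.
Starting from 0 we can reach 0, 4. That is one component of size 2.
Starting from 1 we can reach 1, 3, 5, 6. That is one component of size 4.
Total: 3 components.

3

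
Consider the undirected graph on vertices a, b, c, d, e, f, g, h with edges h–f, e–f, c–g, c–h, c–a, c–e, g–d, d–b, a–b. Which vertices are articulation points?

Removing c increases the component count from 1 to 2, so c is a cut vertex.
By contrast removing h leaves 1 component; it is not a cut vertex. No other vertex is a cut vertex either.

c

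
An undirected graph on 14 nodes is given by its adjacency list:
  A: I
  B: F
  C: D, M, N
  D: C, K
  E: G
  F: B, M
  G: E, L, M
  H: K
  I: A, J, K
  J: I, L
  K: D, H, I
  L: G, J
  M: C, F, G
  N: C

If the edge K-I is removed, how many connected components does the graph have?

K and I are still connected via K-D-C-M-G-L-J-I, so the component count stays at 1.

1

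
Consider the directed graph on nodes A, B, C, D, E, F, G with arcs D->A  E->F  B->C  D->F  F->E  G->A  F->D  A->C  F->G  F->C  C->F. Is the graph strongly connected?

No

There is no directed path from C to B, so the graph is not strongly connected.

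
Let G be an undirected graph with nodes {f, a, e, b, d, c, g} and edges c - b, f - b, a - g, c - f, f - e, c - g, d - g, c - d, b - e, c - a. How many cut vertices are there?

Removing c increases the component count from 1 to 2, so c is a cut vertex.
By contrast removing a leaves 1 component; it is not a cut vertex. No other vertex is a cut vertex either.

1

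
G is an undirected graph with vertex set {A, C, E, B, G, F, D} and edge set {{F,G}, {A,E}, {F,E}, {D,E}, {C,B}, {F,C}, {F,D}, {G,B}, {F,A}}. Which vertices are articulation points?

F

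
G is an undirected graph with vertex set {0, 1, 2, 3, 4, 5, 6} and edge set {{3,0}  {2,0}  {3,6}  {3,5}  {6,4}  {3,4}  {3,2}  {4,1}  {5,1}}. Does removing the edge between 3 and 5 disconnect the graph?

No

After removing 3–5, the path 3-4-1-5 still connects them, so the edge is not a bridge.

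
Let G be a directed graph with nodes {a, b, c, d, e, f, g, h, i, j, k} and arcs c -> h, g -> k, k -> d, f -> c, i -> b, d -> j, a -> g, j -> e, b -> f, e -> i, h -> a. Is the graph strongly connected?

From j we can reach every vertex (a, b, c, d, e, f, g, h, i, j, k), and every vertex can reach j (a, b, c, d, e, f, g, h, i, j, k). So the whole graph is one strongly connected component.

Yes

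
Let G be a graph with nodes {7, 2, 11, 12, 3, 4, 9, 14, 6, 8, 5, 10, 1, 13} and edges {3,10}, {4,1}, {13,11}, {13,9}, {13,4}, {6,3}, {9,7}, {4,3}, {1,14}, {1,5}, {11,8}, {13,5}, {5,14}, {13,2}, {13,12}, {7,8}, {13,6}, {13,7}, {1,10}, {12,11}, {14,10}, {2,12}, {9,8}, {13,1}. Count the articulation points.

1

Removing 13 increases the component count from 1 to 2, so 13 is a cut vertex.
By contrast removing 12 leaves 1 component; it is not a cut vertex. No other vertex is a cut vertex either.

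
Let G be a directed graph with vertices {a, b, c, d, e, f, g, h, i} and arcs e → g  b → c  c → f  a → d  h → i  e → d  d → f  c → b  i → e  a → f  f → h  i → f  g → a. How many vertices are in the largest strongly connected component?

{a, d, e, f, g, h, i} are all mutually reachable — one SCC of size 7.
{b, c} are all mutually reachable — one SCC of size 2.
The largest has 7 vertices.

7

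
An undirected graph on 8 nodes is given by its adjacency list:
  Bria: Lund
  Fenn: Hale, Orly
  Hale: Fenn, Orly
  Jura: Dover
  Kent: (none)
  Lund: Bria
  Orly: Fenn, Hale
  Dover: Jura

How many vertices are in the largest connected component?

3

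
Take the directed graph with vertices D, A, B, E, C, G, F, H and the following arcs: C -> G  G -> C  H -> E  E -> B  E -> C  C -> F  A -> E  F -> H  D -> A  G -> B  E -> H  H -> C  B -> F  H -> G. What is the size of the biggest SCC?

6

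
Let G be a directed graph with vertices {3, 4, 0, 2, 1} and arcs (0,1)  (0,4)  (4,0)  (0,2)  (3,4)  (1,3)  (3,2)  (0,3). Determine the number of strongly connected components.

2

{0, 1, 3, 4} are all mutually reachable — one SCC of size 4.
{2} is an SCC by itself.
That gives 2 strongly connected components.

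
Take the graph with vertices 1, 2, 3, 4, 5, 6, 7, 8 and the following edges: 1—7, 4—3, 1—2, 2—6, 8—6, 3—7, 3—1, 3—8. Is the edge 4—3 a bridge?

Yes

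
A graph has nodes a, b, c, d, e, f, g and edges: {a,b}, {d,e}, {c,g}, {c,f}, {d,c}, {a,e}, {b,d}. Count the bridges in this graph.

The edges on the cycle a-b-d-e-a are not bridges since each lies on that cycle.
But removing c–g disconnects c from g; removing d–c disconnects d from c; removing c–f disconnects c from f — these are bridges.
That makes 3 bridges.

3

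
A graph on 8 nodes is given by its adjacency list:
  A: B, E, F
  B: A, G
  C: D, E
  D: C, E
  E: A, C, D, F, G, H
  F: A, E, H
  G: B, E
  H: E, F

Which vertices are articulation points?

E

Removing E increases the component count from 1 to 2, so E is a cut vertex.
By contrast removing C leaves 1 component; it is not a cut vertex. No other vertex is a cut vertex either.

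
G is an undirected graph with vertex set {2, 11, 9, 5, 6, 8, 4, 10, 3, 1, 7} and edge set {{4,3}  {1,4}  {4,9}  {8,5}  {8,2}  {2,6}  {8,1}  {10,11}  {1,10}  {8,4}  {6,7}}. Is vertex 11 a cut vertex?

Deleting 11 leaves 1 component (was 1), so 11 is not a cut vertex.

No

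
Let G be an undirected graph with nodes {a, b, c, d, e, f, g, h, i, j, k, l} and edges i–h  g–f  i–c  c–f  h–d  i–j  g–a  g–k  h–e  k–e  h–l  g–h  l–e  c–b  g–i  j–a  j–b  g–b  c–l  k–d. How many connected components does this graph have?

Starting from a we can reach a, b, c, d, e, f, g, h, i, j, k, l. That is one component of size 12.
Total: 1 component.

1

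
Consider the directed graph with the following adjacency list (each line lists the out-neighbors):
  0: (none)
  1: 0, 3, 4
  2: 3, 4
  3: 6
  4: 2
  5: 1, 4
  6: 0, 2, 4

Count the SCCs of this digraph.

4

{2, 3, 4, 6} are all mutually reachable — one SCC of size 4.
{1} is an SCC by itself.
{5} is an SCC by itself.
{0} is an SCC by itself.
That gives 4 strongly connected components.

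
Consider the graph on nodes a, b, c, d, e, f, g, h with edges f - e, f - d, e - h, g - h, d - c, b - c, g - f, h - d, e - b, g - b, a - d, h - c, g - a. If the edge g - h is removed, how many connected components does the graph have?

1

g and h are still connected via g-f-e-h, so the component count stays at 1.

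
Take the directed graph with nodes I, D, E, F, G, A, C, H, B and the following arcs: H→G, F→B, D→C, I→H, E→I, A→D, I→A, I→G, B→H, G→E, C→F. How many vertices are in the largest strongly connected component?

{A, B, C, D, E, F, G, H, I} are all mutually reachable — one SCC of size 9.
The largest has 9 vertices.

9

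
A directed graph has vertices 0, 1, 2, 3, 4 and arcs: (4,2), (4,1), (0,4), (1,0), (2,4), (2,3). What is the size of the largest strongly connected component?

4

{0, 1, 2, 4} are all mutually reachable — one SCC of size 4.
{3} is an SCC by itself.
The largest has 4 vertices.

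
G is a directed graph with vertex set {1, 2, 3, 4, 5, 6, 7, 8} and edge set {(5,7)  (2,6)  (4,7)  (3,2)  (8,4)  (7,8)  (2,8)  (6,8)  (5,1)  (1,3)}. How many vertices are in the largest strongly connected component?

{4, 7, 8} are all mutually reachable — one SCC of size 3.
{6} is an SCC by itself.
{3} is an SCC by itself.
{5} is an SCC by itself.
{1} is an SCC by itself.
(and 1 more singleton SCC)
The largest has 3 vertices.

3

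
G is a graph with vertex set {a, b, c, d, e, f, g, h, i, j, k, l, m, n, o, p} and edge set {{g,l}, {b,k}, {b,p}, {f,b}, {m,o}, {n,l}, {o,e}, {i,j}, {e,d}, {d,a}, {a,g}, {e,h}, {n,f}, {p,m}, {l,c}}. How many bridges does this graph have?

The edges on the cycle n-f-b-p-m-o-e-d-a-g-l-n are not bridges since each lies on that cycle.
But removing h-e disconnects h from e; removing l-c disconnects l from c; removing i-j disconnects i from j; removing b-k disconnects b from k — these are bridges.
That makes 4 bridges.

4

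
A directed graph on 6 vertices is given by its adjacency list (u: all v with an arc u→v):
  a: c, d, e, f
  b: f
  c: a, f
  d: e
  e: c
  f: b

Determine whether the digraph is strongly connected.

No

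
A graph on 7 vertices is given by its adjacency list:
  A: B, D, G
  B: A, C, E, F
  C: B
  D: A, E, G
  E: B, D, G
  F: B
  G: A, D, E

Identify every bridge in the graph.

B-C, B-F

The edges on the cycle A-B-E-G-A are not bridges since each lies on that cycle.
But removing C-B disconnects C from B; removing F-B disconnects F from B — these are bridges.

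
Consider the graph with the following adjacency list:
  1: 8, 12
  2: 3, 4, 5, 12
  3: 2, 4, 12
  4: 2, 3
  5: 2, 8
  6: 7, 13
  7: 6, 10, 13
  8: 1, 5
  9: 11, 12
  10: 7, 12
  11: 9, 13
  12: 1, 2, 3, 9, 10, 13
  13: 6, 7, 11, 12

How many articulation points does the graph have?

Removing 12 increases the component count from 1 to 2, so 12 is a cut vertex.
By contrast removing 4 leaves 1 component; it is not a cut vertex. No other vertex is a cut vertex either.

1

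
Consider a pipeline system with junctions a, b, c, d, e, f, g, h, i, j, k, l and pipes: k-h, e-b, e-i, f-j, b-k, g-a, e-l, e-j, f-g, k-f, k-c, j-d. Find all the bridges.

a-g, c-k, d-j, e-i, e-l, f-g, h-k

The edges on the cycle e-b-k-f-j-e are not bridges since each lies on that cycle.
But removing h-k disconnects h from k; removing e-l disconnects e from l; removing j-d disconnects j from d; removing g-a disconnects g from a — these are bridges.
In total 7 edges are bridges.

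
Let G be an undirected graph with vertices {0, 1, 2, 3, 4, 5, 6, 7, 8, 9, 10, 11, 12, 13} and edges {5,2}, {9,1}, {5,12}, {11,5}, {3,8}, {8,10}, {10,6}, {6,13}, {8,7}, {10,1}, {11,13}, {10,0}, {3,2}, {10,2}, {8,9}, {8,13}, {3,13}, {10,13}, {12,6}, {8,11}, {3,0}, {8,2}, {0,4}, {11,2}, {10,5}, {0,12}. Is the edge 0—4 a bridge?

Yes

Removing 0—4 leaves no path between 0 and 4: the component count goes from 1 to 2. So it is a bridge.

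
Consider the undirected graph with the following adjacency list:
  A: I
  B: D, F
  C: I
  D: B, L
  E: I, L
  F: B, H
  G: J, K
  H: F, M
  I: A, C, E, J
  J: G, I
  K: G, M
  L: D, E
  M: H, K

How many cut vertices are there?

Removing I increases the component count from 1 to 3, so I is a cut vertex.
By contrast removing C leaves 1 component; it is not a cut vertex. No other vertex is a cut vertex either.

1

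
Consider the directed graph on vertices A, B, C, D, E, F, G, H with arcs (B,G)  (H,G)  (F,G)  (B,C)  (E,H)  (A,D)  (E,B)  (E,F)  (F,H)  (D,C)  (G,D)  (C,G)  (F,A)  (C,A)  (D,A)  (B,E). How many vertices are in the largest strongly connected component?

4

{A, C, D, G} are all mutually reachable — one SCC of size 4.
{B, E} are all mutually reachable — one SCC of size 2.
{H} is an SCC by itself.
{F} is an SCC by itself.
The largest has 4 vertices.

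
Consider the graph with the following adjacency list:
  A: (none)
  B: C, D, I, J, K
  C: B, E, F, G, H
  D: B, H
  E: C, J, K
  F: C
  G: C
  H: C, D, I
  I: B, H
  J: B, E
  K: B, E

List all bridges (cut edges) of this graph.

C-F, C-G

The edges on the cycle C-B-J-E-C are not bridges since each lies on that cycle.
But removing F-C disconnects F from C; removing G-C disconnects G from C — these are bridges.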